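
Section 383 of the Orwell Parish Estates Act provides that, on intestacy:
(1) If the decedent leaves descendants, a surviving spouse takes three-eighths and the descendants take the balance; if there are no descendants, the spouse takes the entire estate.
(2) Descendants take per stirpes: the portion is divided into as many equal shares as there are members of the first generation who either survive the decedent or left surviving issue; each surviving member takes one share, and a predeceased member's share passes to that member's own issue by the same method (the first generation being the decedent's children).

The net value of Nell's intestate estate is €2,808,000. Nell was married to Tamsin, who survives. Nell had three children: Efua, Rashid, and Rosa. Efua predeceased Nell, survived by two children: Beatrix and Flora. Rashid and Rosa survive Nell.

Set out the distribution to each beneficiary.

Tamsin takes three-eighths of €2,808,000 = €1,053,000. The remaining €1,755,000 passes to the descendants.
The descendants' portion (€1,755,000) is divided into 3 shares of €585,000: Rashid and Rosa each take €585,000; Efua's €585,000 share passes to Efua's issue.
Efua's share (€585,000) is divided into 2 shares of €292,500: Beatrix and Flora each take €292,500.

Tamsin: €1,053,000; Beatrix: €292,500; Flora: €292,500; Rashid: €585,000; Rosa: €585,000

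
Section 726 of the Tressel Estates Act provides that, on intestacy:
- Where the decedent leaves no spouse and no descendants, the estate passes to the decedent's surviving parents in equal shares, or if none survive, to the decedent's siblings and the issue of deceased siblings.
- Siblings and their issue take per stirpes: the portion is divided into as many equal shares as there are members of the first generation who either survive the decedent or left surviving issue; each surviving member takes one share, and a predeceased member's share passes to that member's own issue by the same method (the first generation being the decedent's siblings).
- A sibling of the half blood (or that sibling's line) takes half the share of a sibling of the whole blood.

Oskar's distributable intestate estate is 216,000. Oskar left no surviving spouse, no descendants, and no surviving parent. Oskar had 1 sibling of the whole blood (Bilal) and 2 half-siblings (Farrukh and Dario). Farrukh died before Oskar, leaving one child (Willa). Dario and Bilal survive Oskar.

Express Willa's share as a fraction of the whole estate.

The entire 216,000 passes to the siblings and their issue.
Counting each half-blood sibling's line as half a unit, there are 2 units in 216,000, so one unit is 108,000. Whole-blood lines (Bilal) take 108,000 each; half-blood lines (Farrukh and Dario) take 54,000 each.
Farrukh's share (54,000) passes entirely to Willa.

Willa receives 1/4 of the estate.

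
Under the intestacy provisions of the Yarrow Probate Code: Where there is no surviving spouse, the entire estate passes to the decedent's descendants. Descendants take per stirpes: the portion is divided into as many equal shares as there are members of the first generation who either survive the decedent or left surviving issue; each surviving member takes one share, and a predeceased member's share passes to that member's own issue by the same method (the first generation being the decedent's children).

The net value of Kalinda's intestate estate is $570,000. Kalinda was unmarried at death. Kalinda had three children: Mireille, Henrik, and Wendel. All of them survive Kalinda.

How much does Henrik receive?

Henrik receives $190,000.

The entire $570,000 passes to the descendants.
That amount ($570,000) is divided into 3 shares of $190,000: Mireille, Henrik, and Wendel each take $190,000.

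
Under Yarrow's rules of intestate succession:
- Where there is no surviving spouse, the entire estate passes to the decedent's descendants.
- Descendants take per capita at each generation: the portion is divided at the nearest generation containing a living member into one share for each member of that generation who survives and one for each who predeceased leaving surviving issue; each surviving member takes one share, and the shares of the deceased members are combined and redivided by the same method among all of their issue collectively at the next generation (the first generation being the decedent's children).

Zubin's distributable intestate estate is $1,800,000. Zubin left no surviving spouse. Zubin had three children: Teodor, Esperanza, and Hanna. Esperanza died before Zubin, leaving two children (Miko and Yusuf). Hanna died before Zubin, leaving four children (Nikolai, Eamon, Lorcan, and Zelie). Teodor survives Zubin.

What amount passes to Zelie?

The entire $1,800,000 passes to the descendants.
That amount ($1,800,000) is divided at the children's generation into 3 shares of $600,000. Teodor takes $600,000. The 2 shares of the deceased (Esperanza and Hanna) are combined into a pool of $1,200,000.
That pool ($1,200,000) is divided at the grandchildren's generation equally among Miko, Yusuf, Nikolai, Eamon, Lorcan, and Zelie: $200,000 each.

Zelie receives $200,000.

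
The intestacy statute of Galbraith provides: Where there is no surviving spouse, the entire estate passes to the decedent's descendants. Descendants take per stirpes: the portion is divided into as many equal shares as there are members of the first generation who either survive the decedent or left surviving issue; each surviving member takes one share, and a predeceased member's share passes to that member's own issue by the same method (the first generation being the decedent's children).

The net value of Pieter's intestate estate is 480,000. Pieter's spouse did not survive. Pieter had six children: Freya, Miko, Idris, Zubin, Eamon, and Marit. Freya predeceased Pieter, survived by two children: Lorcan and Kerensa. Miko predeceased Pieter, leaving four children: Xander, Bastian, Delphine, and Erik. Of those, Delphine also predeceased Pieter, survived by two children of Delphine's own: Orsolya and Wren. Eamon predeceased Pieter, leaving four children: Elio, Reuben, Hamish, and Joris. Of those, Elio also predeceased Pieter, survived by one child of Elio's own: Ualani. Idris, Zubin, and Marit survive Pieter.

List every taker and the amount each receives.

Lorcan: 40,000; Kerensa: 40,000; Xander: 20,000; Bastian: 20,000; Orsolya: 10,000; Wren: 10,000; Erik: 20,000; Idris: 80,000; Zubin: 80,000; Ualani: 20,000; Reuben: 20,000; Hamish: 20,000; Joris: 20,000; Marit: 80,000

The entire 480,000 passes to the descendants.
That amount (480,000) is divided into 6 shares of 80,000: Idris, Zubin, and Marit each take 80,000; Freya's 80,000 share passes to Freya's issue; Miko's 80,000 share passes to Miko's issue; Eamon's 80,000 share passes to Eamon's issue.
Freya's share (80,000) is divided into 2 shares of 40,000: Lorcan and Kerensa each take 40,000.
Miko's share (80,000) is divided into 4 shares of 20,000: Xander, Bastian, and Erik each take 20,000; Delphine's 20,000 share passes to Delphine's issue.
Delphine's share (20,000) is divided into 2 shares of 10,000: Orsolya and Wren each take 10,000.
Eamon's share (80,000) is divided into 4 shares of 20,000: Reuben, Hamish, and Joris each take 20,000; Elio's 20,000 share passes to Elio's issue.
Elio's share (20,000) passes entirely to Ualani.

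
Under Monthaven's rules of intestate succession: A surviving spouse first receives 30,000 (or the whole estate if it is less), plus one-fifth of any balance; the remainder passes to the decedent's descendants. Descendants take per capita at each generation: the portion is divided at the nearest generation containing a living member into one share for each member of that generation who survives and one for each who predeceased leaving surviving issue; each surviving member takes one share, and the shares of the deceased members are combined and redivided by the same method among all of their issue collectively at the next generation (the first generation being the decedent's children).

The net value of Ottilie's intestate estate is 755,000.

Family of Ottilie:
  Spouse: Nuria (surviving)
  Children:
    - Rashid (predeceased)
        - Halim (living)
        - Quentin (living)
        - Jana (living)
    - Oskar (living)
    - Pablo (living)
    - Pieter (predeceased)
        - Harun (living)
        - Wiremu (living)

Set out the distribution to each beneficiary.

Nuria: 175,000; Halim: 58,000; Quentin: 58,000; Jana: 58,000; Oskar: 145,000; Pablo: 145,000; Harun: 58,000; Wiremu: 58,000

Nuria first takes 30,000, leaving a balance of 725,000. Nuria then takes one-fifth of the balance (145,000), for a total of 175,000. The remaining 580,000 passes to the descendants.
The descendants' portion (580,000) is divided at the children's generation into 4 shares of 145,000. Oskar and Pablo each take 145,000. The 2 shares of the deceased (Rashid and Pieter) are combined into a pool of 290,000.
That pool (290,000) is divided at the grandchildren's generation equally among Halim, Quentin, Jana, Harun, and Wiremu: 58,000 each.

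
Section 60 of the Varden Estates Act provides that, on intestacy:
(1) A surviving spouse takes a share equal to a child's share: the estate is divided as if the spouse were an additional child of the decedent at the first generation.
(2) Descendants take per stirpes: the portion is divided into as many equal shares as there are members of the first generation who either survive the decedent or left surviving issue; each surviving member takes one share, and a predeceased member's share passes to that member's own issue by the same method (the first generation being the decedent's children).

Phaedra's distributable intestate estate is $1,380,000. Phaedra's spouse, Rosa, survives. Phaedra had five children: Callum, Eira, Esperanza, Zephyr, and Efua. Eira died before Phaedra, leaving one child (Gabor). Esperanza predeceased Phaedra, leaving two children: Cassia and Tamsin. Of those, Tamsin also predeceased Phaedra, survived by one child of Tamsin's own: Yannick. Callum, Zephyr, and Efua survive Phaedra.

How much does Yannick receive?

The spouse counts as an additional share at the children's level, so there are 6 primary shares of $230,000. Rosa takes one such share ($230,000).
The children's combined portion ($1,150,000) is divided into 5 shares of $230,000: Callum, Zephyr, and Efua each take $230,000; Eira's $230,000 share passes to Eira's issue; Esperanza's $230,000 share passes to Esperanza's issue.
Eira's share ($230,000) passes entirely to Gabor.
Esperanza's share ($230,000) is divided into 2 shares of $115,000: Cassia takes $115,000; Tamsin's $115,000 share passes to Tamsin's issue.
Tamsin's share ($115,000) passes entirely to Yannick.

Yannick receives $115,000.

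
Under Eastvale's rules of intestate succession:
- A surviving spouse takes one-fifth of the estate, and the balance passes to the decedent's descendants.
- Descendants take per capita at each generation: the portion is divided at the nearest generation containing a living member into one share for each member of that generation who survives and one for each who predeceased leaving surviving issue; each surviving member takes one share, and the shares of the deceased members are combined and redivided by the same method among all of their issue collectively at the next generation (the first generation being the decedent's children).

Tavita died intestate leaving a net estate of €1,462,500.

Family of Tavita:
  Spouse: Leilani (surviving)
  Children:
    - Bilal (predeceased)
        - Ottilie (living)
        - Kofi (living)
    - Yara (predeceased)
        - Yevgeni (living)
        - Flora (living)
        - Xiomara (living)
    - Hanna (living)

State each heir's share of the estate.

Leilani takes one-fifth of €1,462,500 = €292,500. The remaining €1,170,000 passes to the descendants.
The descendants' portion (€1,170,000) is divided at the children's generation into 3 shares of €390,000. Hanna takes €390,000. The 2 shares of the deceased (Bilal and Yara) are combined into a pool of €780,000.
That pool (€780,000) is divided at the grandchildren's generation equally among Ottilie, Kofi, Yevgeni, Flora, and Xiomara: €156,000 each.

Leilani: €292,500; Ottilie: €156,000; Kofi: €156,000; Yevgeni: €156,000; Flora: €156,000; Xiomara: €156,000; Hanna: €390,000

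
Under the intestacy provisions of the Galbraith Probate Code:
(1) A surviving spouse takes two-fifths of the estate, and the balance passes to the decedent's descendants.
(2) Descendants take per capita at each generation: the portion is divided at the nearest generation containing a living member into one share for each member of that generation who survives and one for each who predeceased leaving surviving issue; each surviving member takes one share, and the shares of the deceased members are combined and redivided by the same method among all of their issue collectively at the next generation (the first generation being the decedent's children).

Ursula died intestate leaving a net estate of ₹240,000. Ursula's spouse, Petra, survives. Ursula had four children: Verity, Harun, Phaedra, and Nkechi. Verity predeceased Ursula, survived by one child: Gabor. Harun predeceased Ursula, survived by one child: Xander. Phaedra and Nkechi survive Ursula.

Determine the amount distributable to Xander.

Xander receives ₹36,000.

Petra takes two-fifths of ₹240,000 = ₹96,000. The remaining ₹144,000 passes to the descendants.
The descendants' portion (₹144,000) is divided at the children's generation into 4 shares of ₹36,000. Phaedra and Nkechi each take ₹36,000. The 2 shares of the deceased (Verity and Harun) are combined into a pool of ₹72,000.
That pool (₹72,000) is divided at the grandchildren's generation equally among Gabor and Xander: ₹36,000 each.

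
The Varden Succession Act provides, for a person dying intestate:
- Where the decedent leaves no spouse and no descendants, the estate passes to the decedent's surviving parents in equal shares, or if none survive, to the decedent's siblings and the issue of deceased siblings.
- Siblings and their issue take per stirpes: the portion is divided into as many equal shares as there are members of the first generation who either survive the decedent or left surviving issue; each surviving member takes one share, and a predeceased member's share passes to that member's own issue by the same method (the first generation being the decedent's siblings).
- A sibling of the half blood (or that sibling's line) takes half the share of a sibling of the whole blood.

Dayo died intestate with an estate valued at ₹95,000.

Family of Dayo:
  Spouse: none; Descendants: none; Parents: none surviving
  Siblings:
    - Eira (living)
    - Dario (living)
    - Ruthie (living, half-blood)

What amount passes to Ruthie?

Ruthie receives ₹19,000.

The entire ₹95,000 passes to the siblings and their issue.
Counting each half-blood sibling's line as half a unit, there are 5/2 units in ₹95,000, so one unit is ₹38,000. Whole-blood lines (Eira and Dario) take ₹38,000 each; half-blood lines (Ruthie) take ₹19,000 each.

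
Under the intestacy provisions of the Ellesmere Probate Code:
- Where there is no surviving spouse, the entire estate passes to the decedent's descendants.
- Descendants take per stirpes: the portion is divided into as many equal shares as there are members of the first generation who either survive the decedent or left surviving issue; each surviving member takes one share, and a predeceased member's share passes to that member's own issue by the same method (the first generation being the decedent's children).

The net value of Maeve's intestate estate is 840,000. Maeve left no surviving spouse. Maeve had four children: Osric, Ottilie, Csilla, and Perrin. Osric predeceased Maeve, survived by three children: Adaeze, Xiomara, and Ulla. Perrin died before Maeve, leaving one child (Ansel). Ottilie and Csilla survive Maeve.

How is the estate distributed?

Adaeze: 70,000; Xiomara: 70,000; Ulla: 70,000; Ottilie: 210,000; Csilla: 210,000; Ansel: 210,000

The entire 840,000 passes to the descendants.
That amount (840,000) is divided into 4 shares of 210,000: Ottilie and Csilla each take 210,000; Osric's 210,000 share passes to Osric's issue; Perrin's 210,000 share passes to Perrin's issue.
Osric's share (210,000) is divided into 3 shares of 70,000: Adaeze, Xiomara, and Ulla each take 70,000.
Perrin's share (210,000) passes entirely to Ansel.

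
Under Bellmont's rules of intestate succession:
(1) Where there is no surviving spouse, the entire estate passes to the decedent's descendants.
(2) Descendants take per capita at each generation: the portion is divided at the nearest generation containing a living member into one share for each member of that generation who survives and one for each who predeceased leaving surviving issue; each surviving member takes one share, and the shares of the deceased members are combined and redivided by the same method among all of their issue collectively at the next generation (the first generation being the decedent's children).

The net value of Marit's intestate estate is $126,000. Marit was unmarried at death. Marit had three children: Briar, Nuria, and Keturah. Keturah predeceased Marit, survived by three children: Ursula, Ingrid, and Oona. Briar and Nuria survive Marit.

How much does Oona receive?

Oona receives $14,000.

The entire $126,000 passes to the descendants.
That amount ($126,000) is divided at the children's generation into 3 shares of $42,000. Briar and Nuria each take $42,000. The remaining share for the deceased Keturah ($42,000) is carried to the next generation.
That pool ($42,000) is divided at the grandchildren's generation equally among Ursula, Ingrid, and Oona: $14,000 each.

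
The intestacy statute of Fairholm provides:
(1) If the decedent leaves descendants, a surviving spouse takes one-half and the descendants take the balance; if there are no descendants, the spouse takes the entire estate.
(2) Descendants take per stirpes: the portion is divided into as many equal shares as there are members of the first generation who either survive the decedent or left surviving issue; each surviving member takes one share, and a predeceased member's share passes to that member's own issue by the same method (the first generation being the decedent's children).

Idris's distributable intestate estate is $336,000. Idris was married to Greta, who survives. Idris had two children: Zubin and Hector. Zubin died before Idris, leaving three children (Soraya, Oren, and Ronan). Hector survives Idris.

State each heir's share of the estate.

Greta: $168,000; Soraya: $28,000; Oren: $28,000; Ronan: $28,000; Hector: $84,000

Greta takes one-half of $336,000 = $168,000. The remaining $168,000 passes to the descendants.
The descendants' portion ($168,000) is divided into 2 shares of $84,000: Hector takes $84,000; Zubin's $84,000 share passes to Zubin's issue.
Zubin's share ($84,000) is divided into 3 shares of $28,000: Soraya, Oren, and Ronan each take $28,000.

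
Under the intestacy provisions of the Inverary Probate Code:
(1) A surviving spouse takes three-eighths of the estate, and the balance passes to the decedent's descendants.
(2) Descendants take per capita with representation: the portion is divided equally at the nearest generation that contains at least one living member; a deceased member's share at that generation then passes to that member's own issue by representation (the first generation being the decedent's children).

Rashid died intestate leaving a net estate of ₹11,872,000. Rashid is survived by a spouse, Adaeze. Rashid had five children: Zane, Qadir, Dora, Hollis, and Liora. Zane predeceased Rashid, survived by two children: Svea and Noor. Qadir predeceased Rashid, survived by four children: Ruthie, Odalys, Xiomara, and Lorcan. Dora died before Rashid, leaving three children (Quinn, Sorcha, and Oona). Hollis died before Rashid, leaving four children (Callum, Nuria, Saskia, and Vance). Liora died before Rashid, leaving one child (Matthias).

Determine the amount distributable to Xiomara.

Xiomara receives ₹530,000.

Adaeze takes three-eighths of ₹11,872,000 = ₹4,452,000. The remaining ₹7,420,000 passes to the descendants.
No child survives, so the initial division is made at the grandchildren's generation.
The descendants' portion (₹7,420,000) is divided into 14 shares of ₹530,000: Svea, Noor, Ruthie, Odalys, Xiomara, Lorcan, Quinn, Sorcha, Oona, Callum, Nuria, Saskia, Vance, and Matthias each take ₹530,000.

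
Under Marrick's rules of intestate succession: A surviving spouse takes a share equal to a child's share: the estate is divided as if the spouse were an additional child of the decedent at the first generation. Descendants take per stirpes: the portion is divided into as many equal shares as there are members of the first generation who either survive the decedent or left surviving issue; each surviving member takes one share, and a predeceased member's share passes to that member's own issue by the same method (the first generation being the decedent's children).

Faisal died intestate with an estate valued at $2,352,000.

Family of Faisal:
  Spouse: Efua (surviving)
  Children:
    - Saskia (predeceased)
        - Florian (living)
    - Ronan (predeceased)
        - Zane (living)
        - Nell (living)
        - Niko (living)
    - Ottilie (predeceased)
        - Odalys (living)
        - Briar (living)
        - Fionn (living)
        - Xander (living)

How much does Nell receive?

Nell receives $196,000.

The spouse counts as an additional share at the children's level, so there are 4 primary shares of $588,000. Efua takes one such share ($588,000).
The children's combined portion ($1,764,000) is divided into 3 shares of $588,000: Saskia's $588,000 share passes to Saskia's issue; Ronan's $588,000 share passes to Ronan's issue; Ottilie's $588,000 share passes to Ottilie's issue.
Saskia's share ($588,000) passes entirely to Florian.
Ronan's share ($588,000) is divided into 3 shares of $196,000: Zane, Nell, and Niko each take $196,000.
Ottilie's share ($588,000) is divided into 4 shares of $147,000: Odalys, Briar, Fionn, and Xander each take $147,000.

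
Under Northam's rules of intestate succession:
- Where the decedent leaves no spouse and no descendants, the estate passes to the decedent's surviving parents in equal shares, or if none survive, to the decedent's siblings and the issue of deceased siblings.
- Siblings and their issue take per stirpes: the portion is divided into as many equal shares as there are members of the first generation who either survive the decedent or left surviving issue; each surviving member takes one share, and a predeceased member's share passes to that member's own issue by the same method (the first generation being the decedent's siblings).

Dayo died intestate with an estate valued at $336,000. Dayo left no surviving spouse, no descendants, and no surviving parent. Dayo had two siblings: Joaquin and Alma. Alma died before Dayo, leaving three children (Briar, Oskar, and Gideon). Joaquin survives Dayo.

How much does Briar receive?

Briar receives $56,000.

The entire $336,000 passes to the siblings and their issue.
That amount ($336,000) is divided into 2 shares of $168,000: Joaquin takes $168,000; Alma's $168,000 share passes to Alma's issue.
Alma's share ($168,000) is divided into 3 shares of $56,000: Briar, Oskar, and Gideon each take $56,000.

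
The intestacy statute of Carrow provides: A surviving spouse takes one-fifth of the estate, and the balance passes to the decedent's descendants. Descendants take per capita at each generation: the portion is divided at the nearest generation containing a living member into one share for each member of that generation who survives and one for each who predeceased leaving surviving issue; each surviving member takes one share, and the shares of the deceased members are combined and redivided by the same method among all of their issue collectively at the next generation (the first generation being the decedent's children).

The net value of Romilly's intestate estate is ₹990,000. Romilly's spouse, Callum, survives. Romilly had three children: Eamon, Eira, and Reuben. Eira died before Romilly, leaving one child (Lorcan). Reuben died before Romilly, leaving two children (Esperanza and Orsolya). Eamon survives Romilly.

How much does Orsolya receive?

Orsolya receives ₹176,000.

Callum takes one-fifth of ₹990,000 = ₹198,000. The remaining ₹792,000 passes to the descendants.
The descendants' portion (₹792,000) is divided at the children's generation into 3 shares of ₹264,000. Eamon takes ₹264,000. The 2 shares of the deceased (Eira and Reuben) are combined into a pool of ₹528,000.
That pool (₹528,000) is divided at the grandchildren's generation equally among Lorcan, Esperanza, and Orsolya: ₹176,000 each.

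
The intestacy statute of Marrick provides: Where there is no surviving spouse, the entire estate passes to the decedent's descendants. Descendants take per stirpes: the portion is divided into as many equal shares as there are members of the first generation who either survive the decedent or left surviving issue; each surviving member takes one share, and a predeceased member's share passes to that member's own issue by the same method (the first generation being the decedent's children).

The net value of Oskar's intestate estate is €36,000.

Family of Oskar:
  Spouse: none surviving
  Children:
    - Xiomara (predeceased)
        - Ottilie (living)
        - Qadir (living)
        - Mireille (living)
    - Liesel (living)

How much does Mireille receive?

The entire €36,000 passes to the descendants.
That amount (€36,000) is divided into 2 shares of €18,000: Liesel takes €18,000; Xiomara's €18,000 share passes to Xiomara's issue.
Xiomara's share (€18,000) is divided into 3 shares of €6,000: Ottilie, Qadir, and Mireille each take €6,000.

Mireille receives €6,000.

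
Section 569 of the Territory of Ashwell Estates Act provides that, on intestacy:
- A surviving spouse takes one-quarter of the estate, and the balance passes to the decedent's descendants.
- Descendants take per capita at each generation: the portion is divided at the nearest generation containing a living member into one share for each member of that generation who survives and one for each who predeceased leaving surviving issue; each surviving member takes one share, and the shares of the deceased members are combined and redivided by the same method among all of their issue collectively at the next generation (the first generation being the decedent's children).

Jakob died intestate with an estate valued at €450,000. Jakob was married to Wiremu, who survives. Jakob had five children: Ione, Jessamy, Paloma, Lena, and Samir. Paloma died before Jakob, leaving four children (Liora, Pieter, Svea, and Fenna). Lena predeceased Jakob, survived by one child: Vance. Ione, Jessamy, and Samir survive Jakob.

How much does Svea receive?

Svea receives €27,000.

Wiremu takes one-quarter of €450,000 = €112,500. The remaining €337,500 passes to the descendants.
The descendants' portion (€337,500) is divided at the children's generation into 5 shares of €67,500. Ione, Jessamy, and Samir each take €67,500. The 2 shares of the deceased (Paloma and Lena) are combined into a pool of €135,000.
That pool (€135,000) is divided at the grandchildren's generation equally among Liora, Pieter, Svea, Fenna, and Vance: €27,000 each.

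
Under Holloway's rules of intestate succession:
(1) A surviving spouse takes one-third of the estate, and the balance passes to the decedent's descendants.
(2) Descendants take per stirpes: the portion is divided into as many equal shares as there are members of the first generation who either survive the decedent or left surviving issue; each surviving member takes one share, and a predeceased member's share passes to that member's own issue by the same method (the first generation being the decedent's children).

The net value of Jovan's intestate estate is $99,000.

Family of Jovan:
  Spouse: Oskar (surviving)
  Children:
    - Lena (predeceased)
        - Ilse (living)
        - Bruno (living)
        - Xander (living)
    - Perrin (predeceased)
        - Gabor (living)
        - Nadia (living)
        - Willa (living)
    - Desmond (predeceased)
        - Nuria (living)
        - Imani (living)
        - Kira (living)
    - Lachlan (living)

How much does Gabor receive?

Gabor receives $5,500.

Oskar takes one-third of $99,000 = $33,000. The remaining $66,000 passes to the descendants.
The descendants' portion ($66,000) is divided into 4 shares of $16,500: Lachlan takes $16,500; Lena's $16,500 share passes to Lena's issue; Perrin's $16,500 share passes to Perrin's issue; Desmond's $16,500 share passes to Desmond's issue.
Lena's share ($16,500) is divided into 3 shares of $5,500: Ilse, Bruno, and Xander each take $5,500.
Perrin's share ($16,500) is divided into 3 shares of $5,500: Gabor, Nadia, and Willa each take $5,500.
Desmond's share ($16,500) is divided into 3 shares of $5,500: Nuria, Imani, and Kira each take $5,500.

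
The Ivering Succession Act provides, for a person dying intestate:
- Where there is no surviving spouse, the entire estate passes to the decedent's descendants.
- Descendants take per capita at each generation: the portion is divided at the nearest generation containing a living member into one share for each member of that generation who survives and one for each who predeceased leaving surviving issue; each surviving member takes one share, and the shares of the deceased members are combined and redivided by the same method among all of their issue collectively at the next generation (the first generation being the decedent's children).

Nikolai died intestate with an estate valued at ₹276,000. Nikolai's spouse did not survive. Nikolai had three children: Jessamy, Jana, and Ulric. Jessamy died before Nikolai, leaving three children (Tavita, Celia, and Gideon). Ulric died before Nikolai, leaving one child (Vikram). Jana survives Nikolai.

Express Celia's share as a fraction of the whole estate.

Celia receives 1/6 of the estate.

The entire ₹276,000 passes to the descendants.
That amount (₹276,000) is divided at the children's generation into 3 shares of ₹92,000. Jana takes ₹92,000. The 2 shares of the deceased (Jessamy and Ulric) are combined into a pool of ₹184,000.
That pool (₹184,000) is divided at the grandchildren's generation equally among Tavita, Celia, Gideon, and Vikram: ₹46,000 each.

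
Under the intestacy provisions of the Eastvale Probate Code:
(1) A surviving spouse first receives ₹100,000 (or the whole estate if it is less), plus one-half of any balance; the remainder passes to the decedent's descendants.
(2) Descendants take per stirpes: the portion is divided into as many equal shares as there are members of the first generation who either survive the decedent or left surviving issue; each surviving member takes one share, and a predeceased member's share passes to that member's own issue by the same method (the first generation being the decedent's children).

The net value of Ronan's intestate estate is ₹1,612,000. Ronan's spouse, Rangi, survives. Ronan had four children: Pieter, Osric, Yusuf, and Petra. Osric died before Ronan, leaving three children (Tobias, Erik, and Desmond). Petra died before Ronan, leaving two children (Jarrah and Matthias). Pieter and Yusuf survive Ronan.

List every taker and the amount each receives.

Rangi first takes ₹100,000, leaving a balance of ₹1,512,000. Rangi then takes one-half of the balance (₹756,000), for a total of ₹856,000. The remaining ₹756,000 passes to the descendants.
The descendants' portion (₹756,000) is divided into 4 shares of ₹189,000: Pieter and Yusuf each take ₹189,000; Osric's ₹189,000 share passes to Osric's issue; Petra's ₹189,000 share passes to Petra's issue.
Osric's share (₹189,000) is divided into 3 shares of ₹63,000: Tobias, Erik, and Desmond each take ₹63,000.
Petra's share (₹189,000) is divided into 2 shares of ₹94,500: Jarrah and Matthias each take ₹94,500.

Rangi: ₹856,000; Pieter: ₹189,000; Tobias: ₹63,000; Erik: ₹63,000; Desmond: ₹63,000; Yusuf: ₹189,000; Jarrah: ₹94,500; Matthias: ₹94,500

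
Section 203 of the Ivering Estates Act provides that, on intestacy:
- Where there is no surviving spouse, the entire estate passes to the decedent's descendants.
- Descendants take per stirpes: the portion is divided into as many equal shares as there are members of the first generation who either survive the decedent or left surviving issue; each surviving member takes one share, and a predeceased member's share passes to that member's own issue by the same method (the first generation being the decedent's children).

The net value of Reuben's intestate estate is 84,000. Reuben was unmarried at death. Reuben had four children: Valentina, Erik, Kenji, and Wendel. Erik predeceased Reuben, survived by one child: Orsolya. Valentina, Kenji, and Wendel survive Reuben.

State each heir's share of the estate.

The entire 84,000 passes to the descendants.
That amount (84,000) is divided into 4 shares of 21,000: Valentina, Kenji, and Wendel each take 21,000; Erik's 21,000 share passes to Erik's issue.
Erik's share (21,000) passes entirely to Orsolya.

Valentina: 21,000; Orsolya: 21,000; Kenji: 21,000; Wendel: 21,000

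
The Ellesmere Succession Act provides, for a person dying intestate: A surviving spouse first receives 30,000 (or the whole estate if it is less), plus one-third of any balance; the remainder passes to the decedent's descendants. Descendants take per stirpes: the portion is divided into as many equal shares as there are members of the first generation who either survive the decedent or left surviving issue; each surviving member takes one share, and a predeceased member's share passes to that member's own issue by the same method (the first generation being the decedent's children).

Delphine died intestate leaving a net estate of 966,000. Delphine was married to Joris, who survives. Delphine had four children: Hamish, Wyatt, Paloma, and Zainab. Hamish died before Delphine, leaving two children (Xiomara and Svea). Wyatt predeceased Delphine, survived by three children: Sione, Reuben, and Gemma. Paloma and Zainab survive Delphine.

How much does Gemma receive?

Joris first takes 30,000, leaving a balance of 936,000. Joris then takes one-third of the balance (312,000), for a total of 342,000. The remaining 624,000 passes to the descendants.
The descendants' portion (624,000) is divided into 4 shares of 156,000: Paloma and Zainab each take 156,000; Hamish's 156,000 share passes to Hamish's issue; Wyatt's 156,000 share passes to Wyatt's issue.
Hamish's share (156,000) is divided into 2 shares of 78,000: Xiomara and Svea each take 78,000.
Wyatt's share (156,000) is divided into 3 shares of 52,000: Sione, Reuben, and Gemma each take 52,000.

Gemma receives 52,000.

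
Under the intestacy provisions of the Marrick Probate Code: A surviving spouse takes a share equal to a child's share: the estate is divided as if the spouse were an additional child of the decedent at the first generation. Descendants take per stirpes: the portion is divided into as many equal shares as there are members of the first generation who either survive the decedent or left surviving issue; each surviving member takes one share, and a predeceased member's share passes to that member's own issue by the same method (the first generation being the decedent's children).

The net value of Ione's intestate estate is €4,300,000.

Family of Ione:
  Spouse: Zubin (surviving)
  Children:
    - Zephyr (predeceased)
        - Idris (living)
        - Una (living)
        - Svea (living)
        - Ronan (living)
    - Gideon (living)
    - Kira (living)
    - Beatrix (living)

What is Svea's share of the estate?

The spouse counts as an additional share at the children's level, so there are 5 primary shares of €860,000. Zubin takes one such share (€860,000).
The children's combined portion (€3,440,000) is divided into 4 shares of €860,000: Gideon, Kira, and Beatrix each take €860,000; Zephyr's €860,000 share passes to Zephyr's issue.
Zephyr's share (€860,000) is divided into 4 shares of €215,000: Idris, Una, Svea, and Ronan each take €215,000.

Svea receives €215,000.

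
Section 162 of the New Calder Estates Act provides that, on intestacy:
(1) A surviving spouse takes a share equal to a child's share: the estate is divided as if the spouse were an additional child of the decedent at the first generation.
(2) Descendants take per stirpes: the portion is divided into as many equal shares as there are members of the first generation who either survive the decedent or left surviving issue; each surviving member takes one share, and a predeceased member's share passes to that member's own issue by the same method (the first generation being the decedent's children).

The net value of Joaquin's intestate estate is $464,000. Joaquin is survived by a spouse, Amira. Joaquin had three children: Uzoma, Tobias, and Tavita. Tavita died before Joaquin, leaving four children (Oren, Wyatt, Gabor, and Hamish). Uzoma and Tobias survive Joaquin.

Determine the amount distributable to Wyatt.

Wyatt receives $29,000.

The spouse counts as an additional share at the children's level, so there are 4 primary shares of $116,000. Amira takes one such share ($116,000).
The children's combined portion ($348,000) is divided into 3 shares of $116,000: Uzoma and Tobias each take $116,000; Tavita's $116,000 share passes to Tavita's issue.
Tavita's share ($116,000) is divided into 4 shares of $29,000: Oren, Wyatt, Gabor, and Hamish each take $29,000.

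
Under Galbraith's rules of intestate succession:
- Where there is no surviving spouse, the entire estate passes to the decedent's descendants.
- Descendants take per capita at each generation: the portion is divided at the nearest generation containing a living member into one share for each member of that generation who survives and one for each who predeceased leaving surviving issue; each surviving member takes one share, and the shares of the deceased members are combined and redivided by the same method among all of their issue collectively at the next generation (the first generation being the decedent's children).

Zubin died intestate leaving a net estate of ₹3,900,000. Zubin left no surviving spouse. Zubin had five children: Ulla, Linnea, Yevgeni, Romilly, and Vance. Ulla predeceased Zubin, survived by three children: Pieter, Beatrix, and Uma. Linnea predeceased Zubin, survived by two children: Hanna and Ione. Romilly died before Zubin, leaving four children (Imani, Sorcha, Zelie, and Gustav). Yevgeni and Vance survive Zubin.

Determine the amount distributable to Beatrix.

Beatrix receives ₹260,000.

The entire ₹3,900,000 passes to the descendants.
That amount (₹3,900,000) is divided at the children's generation into 5 shares of ₹780,000. Yevgeni and Vance each take ₹780,000. The 3 shares of the deceased (Ulla, Linnea, and Romilly) are combined into a pool of ₹2,340,000.
That pool (₹2,340,000) is divided at the grandchildren's generation equally among Pieter, Beatrix, Uma, Hanna, Ione, Imani, Sorcha, Zelie, and Gustav: ₹260,000 each.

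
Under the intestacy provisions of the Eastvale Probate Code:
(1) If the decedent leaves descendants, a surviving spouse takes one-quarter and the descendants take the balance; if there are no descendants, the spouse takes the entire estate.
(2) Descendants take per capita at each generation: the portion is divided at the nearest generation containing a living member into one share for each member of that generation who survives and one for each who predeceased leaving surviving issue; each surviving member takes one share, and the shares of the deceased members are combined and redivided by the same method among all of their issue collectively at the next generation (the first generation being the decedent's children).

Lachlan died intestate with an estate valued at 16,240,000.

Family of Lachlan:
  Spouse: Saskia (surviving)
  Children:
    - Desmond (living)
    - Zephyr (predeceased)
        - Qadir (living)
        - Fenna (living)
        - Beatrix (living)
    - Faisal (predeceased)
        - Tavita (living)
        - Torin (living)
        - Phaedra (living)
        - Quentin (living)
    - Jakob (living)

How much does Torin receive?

Saskia takes one-quarter of 16,240,000 = 4,060,000. The remaining 12,180,000 passes to the descendants.
The descendants' portion (12,180,000) is divided at the children's generation into 4 shares of 3,045,000. Desmond and Jakob each take 3,045,000. The 2 shares of the deceased (Zephyr and Faisal) are combined into a pool of 6,090,000.
That pool (6,090,000) is divided at the grandchildren's generation equally among Qadir, Fenna, Beatrix, Tavita, Torin, Phaedra, and Quentin: 870,000 each.

Torin receives 870,000.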